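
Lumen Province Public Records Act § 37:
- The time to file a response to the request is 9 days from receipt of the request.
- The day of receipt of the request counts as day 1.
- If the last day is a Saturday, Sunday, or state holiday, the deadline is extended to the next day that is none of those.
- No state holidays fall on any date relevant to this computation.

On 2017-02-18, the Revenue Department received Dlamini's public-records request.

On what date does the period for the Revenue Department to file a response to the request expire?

Counting 2017-02-18 as day 1, day 9 is February 26, 2017.
February 26, 2017 is Sunday. The next qualifying day is February 27, 2017.

February 27, 2017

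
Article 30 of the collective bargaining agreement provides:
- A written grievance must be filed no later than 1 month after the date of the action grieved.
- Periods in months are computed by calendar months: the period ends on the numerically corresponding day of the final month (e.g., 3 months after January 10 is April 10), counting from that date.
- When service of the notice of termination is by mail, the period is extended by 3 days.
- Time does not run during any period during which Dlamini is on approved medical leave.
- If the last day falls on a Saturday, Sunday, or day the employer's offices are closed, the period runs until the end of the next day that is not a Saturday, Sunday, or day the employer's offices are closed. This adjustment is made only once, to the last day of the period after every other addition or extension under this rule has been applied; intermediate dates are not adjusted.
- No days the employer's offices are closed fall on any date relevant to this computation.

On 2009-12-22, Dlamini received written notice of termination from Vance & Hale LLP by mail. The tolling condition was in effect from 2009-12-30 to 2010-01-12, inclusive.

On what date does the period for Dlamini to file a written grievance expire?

1 month after 2009-12-22 is January 22, 2010.
Service was by mail, adding 3 days: January 22, 2010 + 3 days = January 25, 2010.
From December 30, 2009 through January 12, 2010 inclusive is 14 days; tolling adds 14 days: January 25, 2010 + 14 days = February 8, 2010.
February 8, 2010 is a Monday and not a day the employer's offices are closed, so no extension applies.

February 8, 2010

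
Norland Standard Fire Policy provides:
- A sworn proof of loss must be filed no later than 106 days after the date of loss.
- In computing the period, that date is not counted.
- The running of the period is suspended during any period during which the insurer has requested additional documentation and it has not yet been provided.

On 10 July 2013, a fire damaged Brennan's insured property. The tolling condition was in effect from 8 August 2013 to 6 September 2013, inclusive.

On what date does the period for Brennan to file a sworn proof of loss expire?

November 23, 2013

106 days after 10 July 2013 is October 24, 2013.
From August 8, 2013 through September 6, 2013 inclusive is 30 days; tolling adds 30 days: October 24, 2013 + 30 days = November 23, 2013.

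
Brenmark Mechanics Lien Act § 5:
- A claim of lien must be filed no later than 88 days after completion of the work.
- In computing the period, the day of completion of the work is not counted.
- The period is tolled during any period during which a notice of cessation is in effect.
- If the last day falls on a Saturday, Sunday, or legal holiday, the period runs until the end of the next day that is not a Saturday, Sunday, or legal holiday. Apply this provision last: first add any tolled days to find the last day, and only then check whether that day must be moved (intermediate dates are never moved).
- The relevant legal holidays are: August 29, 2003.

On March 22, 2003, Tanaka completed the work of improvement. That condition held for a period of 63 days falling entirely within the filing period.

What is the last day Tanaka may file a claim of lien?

August 20, 2003

88 days after March 22, 2003 is June 18, 2003.
Tolling adds 63 days: June 18, 2003 + 63 days = August 20, 2003.
August 20, 2003 is a Wednesday and not a legal holiday, so no extension applies.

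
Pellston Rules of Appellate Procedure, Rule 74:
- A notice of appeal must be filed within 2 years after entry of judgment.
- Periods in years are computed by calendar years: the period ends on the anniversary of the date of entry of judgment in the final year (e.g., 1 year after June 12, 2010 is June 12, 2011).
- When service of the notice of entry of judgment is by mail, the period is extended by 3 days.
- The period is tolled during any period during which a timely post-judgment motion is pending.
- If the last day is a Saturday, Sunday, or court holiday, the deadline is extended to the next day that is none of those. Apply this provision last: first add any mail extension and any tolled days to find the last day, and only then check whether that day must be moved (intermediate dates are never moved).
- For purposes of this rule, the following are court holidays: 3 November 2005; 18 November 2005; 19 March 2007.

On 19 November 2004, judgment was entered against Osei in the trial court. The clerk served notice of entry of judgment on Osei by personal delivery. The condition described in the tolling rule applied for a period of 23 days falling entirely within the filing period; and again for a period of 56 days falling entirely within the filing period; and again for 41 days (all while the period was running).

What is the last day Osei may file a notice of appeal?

March 20, 2007

2 years after 19 November 2004 is November 19, 2006.
Service was not by mail, so no mail extension applies.
Tolling adds 23 days: November 19, 2006 + 23 days = December 12, 2006.
Tolling adds 56 days: December 12, 2006 + 56 days = February 6, 2007.
Tolling adds 41 days: February 6, 2007 + 41 days = March 19, 2007.
March 19, 2007 is a listed holiday. The next qualifying day is March 20, 2007.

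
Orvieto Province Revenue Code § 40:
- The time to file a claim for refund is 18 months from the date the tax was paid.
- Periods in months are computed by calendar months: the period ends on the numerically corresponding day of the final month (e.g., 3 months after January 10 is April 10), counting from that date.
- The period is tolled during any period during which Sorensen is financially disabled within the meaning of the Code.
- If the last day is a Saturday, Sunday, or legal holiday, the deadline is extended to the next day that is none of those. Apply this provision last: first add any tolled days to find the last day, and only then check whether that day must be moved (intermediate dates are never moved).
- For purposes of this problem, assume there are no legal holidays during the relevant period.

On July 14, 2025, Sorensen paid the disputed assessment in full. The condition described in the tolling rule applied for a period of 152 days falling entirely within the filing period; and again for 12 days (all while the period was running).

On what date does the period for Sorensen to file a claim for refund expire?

18 months after July 14, 2025 is January 14, 2027.
Tolling adds 152 days: January 14, 2027 + 152 days = June 15, 2027.
Tolling adds 12 days: June 15, 2027 + 12 days = June 27, 2027.
June 27, 2027 is Sunday. The next qualifying day is June 28, 2027.

June 28, 2027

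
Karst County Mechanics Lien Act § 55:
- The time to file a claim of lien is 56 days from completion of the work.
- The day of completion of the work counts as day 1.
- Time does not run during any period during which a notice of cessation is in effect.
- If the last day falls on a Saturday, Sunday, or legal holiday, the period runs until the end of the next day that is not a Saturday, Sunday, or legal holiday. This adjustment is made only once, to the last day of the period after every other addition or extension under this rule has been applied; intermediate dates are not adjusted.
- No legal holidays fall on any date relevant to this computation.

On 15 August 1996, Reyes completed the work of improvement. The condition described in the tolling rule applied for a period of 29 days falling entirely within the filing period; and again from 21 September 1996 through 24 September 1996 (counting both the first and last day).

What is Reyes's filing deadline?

November 11, 1996

Counting 15 August 1996 as day 1, day 56 is October 9, 1996.
Tolling adds 29 days: October 9, 1996 + 29 days = November 7, 1996.
From September 21, 1996 through September 24, 1996 inclusive is 4 days; tolling adds 4 days: November 7, 1996 + 4 days = November 11, 1996.
November 11, 1996 is a Monday and not a legal holiday, so no extension applies.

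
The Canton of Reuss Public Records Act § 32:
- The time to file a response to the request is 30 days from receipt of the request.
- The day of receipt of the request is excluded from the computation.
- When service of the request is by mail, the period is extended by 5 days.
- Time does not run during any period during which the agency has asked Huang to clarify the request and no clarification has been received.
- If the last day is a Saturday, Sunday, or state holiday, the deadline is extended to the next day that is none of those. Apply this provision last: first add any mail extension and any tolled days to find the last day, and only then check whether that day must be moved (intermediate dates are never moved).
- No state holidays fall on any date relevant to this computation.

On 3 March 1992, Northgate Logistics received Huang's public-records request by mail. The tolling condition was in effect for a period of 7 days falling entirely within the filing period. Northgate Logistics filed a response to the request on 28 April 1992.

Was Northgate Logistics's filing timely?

30 days after 3 March 1992 is April 2, 1992.
Service was by mail, adding 5 days: April 2, 1992 + 5 days = April 7, 1992.
Tolling adds 7 days: April 7, 1992 + 7 days = April 14, 1992.
April 14, 1992 is a Tuesday and not a state holiday, so no extension applies.
The deadline is April 14, 1992; the filing on April 28, 1992 is after that date.

No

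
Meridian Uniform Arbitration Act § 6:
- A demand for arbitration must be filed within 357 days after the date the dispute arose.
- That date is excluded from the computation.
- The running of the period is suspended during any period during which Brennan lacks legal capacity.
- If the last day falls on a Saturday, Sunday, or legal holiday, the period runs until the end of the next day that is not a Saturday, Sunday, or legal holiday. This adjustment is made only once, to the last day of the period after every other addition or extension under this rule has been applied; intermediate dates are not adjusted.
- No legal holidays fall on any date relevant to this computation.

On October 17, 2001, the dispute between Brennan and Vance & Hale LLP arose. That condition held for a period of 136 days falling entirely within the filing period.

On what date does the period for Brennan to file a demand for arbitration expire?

357 days after October 17, 2001 is October 9, 2002.
Tolling adds 136 days: October 9, 2002 + 136 days = February 22, 2003.
February 22, 2003 is Saturday; February 23, 2003 is Sunday. The next qualifying day is February 24, 2003.

February 24, 2003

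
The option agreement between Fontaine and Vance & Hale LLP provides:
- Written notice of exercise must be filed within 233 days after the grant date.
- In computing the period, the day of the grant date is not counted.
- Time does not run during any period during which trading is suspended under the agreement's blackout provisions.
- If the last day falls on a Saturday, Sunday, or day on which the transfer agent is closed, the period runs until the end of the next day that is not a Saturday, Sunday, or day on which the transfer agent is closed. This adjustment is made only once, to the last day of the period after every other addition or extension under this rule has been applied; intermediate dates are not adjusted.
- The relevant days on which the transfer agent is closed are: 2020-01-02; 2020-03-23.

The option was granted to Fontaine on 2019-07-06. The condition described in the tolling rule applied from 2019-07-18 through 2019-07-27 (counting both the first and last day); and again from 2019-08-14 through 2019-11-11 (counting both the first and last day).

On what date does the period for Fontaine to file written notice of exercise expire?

233 days after 2019-07-06 is February 24, 2020.
From July 18, 2019 through July 27, 2019 inclusive is 10 days; tolling adds 10 days: February 24, 2020 + 10 days = March 5, 2020.
From August 14, 2019 through November 11, 2019 inclusive is 90 days; tolling adds 90 days: March 5, 2020 + 90 days = June 3, 2020.
June 3, 2020 is a Wednesday and not a day on which the transfer agent is closed, so no extension applies.

June 3, 2020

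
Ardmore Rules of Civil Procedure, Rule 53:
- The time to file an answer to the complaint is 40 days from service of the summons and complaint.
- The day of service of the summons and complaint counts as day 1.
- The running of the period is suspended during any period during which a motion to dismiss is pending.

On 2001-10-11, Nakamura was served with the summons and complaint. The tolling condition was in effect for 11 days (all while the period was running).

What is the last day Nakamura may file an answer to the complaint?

November 30, 2001

Counting 2001-10-11 as day 1, day 40 is November 19, 2001.
Tolling adds 11 days: November 19, 2001 + 11 days = November 30, 2001.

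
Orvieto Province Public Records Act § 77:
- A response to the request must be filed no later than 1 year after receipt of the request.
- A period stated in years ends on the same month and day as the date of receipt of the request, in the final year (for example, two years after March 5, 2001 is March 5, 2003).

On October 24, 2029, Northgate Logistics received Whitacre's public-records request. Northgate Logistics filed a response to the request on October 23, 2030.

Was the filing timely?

Yes

1 year after October 24, 2029 is October 24, 2030.
The deadline is October 24, 2030; the filing on October 23, 2030 is on or before that date.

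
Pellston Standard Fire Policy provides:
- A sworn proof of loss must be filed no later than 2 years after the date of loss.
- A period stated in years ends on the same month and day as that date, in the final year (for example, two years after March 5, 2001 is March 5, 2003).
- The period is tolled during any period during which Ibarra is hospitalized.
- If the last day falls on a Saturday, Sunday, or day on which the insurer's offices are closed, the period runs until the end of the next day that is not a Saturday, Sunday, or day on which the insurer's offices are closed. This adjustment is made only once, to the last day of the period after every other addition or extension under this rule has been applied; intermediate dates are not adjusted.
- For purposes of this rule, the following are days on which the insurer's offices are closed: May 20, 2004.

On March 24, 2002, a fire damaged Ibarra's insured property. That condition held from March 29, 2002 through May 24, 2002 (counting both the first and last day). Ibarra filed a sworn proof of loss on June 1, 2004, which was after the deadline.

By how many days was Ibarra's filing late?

2 years after March 24, 2002 is March 24, 2004.
From March 29, 2002 through May 24, 2002 inclusive is 57 days; tolling adds 57 days: March 24, 2004 + 57 days = May 20, 2004.
May 20, 2004 is a listed holiday. The next qualifying day is May 21, 2004.
The deadline is May 21, 2004; from May 21, 2004 to June 1, 2004 is 11 days.

11 days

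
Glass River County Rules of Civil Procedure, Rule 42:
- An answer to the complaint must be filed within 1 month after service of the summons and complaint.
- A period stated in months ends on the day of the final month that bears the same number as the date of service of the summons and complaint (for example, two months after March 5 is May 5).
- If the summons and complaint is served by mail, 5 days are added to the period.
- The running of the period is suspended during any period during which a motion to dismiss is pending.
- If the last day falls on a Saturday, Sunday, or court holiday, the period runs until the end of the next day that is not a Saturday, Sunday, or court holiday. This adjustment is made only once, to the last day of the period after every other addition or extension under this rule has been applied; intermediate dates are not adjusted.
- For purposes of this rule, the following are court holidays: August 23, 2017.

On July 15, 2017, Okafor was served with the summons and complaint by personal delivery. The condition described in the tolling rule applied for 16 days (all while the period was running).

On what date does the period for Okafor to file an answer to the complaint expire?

August 31, 2017

1 month after July 15, 2017 is August 15, 2017.
Service was not by mail, so no mail extension applies.
Tolling adds 16 days: August 15, 2017 + 16 days = August 31, 2017.
August 31, 2017 is a Thursday and not a court holiday, so no extension applies.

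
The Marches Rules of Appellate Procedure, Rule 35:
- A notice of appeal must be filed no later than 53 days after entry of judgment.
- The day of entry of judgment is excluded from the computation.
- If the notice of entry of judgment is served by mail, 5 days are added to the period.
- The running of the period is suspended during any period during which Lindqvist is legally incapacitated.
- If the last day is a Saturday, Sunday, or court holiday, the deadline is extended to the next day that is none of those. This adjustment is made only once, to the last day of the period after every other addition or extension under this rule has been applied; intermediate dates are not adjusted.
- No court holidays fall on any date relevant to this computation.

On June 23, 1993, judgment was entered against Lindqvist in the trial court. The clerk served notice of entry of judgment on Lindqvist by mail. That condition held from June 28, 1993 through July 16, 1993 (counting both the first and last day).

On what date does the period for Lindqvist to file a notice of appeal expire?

53 days after June 23, 1993 is August 15, 1993.
Service was by mail, adding 5 days: August 15, 1993 + 5 days = August 20, 1993.
From June 28, 1993 through July 16, 1993 inclusive is 19 days; tolling adds 19 days: August 20, 1993 + 19 days = September 8, 1993.
September 8, 1993 is a Wednesday and not a court holiday, so no extension applies.

September 8, 1993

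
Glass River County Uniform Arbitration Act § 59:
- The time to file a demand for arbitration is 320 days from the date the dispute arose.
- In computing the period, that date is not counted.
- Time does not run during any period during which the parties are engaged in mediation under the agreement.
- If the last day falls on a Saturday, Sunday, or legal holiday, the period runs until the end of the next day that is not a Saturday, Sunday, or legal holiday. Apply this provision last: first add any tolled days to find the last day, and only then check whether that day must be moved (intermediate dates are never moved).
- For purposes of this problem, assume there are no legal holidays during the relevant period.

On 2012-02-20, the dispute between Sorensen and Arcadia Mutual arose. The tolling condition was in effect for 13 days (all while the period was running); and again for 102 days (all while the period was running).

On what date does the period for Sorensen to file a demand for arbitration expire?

April 30, 2013

320 days after 2012-02-20 is January 5, 2013.
Tolling adds 13 days: January 5, 2013 + 13 days = January 18, 2013.
Tolling adds 102 days: January 18, 2013 + 102 days = April 30, 2013.
April 30, 2013 is a Tuesday and not a legal holiday, so no extension applies.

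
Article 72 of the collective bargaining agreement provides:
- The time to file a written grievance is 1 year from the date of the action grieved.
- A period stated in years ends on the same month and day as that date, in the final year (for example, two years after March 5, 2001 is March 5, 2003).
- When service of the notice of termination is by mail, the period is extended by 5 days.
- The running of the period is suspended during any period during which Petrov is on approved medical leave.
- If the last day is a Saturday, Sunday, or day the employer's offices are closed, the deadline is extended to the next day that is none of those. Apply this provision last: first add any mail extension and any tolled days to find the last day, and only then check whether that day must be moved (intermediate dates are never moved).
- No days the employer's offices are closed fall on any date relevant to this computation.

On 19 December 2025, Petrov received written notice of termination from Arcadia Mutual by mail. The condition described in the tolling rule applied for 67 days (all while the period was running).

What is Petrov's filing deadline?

1 year after 19 December 2025 is December 19, 2026.
Service was by mail, adding 5 days: December 19, 2026 + 5 days = December 24, 2026.
Tolling adds 67 days: December 24, 2026 + 67 days = March 1, 2027.
March 1, 2027 is a Monday and not a day the employer's offices are closed, so no extension applies.

March 1, 2027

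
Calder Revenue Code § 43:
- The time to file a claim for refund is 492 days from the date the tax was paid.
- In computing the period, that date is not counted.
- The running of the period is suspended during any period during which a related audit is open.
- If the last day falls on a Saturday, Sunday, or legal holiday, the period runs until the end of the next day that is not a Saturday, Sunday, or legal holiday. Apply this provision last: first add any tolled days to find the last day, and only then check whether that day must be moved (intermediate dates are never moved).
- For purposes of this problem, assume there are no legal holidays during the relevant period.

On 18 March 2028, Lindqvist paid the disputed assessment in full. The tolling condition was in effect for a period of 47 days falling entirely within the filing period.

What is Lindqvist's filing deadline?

492 days after 18 March 2028 is July 23, 2029.
Tolling adds 47 days: July 23, 2029 + 47 days = September 8, 2029.
September 8, 2029 is Saturday; September 9, 2029 is Sunday. The next qualifying day is September 10, 2029.

September 10, 2029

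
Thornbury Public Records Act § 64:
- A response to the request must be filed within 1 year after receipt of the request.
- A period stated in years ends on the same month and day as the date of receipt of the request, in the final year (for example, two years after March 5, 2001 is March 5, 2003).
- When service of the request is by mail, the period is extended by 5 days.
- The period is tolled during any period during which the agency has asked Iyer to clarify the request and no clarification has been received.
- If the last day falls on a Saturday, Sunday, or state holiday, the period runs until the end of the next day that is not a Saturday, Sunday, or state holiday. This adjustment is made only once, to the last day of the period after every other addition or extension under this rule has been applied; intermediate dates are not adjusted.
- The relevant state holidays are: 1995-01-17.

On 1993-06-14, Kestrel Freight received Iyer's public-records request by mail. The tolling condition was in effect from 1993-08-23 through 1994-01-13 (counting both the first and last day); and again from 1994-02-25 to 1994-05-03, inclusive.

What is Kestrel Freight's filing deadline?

1 year after 1993-06-14 is June 14, 1994.
Service was by mail, adding 5 days: June 14, 1994 + 5 days = June 19, 1994.
From August 23, 1993 through January 13, 1994 inclusive is 144 days; tolling adds 144 days: June 19, 1994 + 144 days = November 10, 1994.
From February 25, 1994 through May 3, 1994 inclusive is 68 days; tolling adds 68 days: November 10, 1994 + 68 days = January 17, 1995.
January 17, 1995 is a listed holiday. The next qualifying day is January 18, 1995.

January 18, 1995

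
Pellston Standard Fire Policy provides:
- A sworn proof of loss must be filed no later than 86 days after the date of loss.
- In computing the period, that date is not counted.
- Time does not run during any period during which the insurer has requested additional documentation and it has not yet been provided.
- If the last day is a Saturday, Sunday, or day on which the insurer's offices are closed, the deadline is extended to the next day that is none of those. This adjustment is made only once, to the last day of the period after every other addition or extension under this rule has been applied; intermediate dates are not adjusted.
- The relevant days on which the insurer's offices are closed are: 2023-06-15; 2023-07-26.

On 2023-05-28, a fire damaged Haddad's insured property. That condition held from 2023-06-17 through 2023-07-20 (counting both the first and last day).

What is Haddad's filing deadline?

September 25, 2023

86 days after 2023-05-28 is August 22, 2023.
From June 17, 2023 through July 20, 2023 inclusive is 34 days; tolling adds 34 days: August 22, 2023 + 34 days = September 25, 2023.
September 25, 2023 is a Monday and not a day on which the insurer's offices are closed, so no extension applies.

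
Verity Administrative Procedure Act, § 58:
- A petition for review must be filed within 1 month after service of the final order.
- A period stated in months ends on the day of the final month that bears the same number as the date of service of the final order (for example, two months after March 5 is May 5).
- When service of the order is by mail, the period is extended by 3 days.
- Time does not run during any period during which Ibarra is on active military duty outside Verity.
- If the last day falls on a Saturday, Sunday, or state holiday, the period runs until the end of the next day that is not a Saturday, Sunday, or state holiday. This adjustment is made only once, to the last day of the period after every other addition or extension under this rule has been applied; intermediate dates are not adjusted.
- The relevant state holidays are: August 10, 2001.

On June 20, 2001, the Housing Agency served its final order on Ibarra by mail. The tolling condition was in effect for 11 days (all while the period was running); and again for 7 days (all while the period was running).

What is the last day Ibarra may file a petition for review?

August 13, 2001

1 month after June 20, 2001 is July 20, 2001.
Service was by mail, adding 3 days: July 20, 2001 + 3 days = July 23, 2001.
Tolling adds 11 days: July 23, 2001 + 11 days = August 3, 2001.
Tolling adds 7 days: August 3, 2001 + 7 days = August 10, 2001.
August 10, 2001 is a listed holiday; August 11, 2001 is Saturday; August 12, 2001 is Sunday. The next qualifying day is August 13, 2001.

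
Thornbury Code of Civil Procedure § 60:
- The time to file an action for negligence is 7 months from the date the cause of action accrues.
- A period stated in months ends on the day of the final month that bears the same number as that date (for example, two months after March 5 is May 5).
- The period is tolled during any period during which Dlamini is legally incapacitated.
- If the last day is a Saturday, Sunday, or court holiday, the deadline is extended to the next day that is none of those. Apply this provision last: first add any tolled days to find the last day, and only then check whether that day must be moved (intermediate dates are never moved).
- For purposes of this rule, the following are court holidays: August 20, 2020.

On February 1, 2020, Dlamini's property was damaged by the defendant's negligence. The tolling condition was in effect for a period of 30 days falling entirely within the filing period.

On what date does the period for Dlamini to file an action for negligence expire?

7 months after February 1, 2020 is September 1, 2020.
Tolling adds 30 days: September 1, 2020 + 30 days = October 1, 2020.
October 1, 2020 is a Thursday and not a court holiday, so no extension applies.

October 1, 2020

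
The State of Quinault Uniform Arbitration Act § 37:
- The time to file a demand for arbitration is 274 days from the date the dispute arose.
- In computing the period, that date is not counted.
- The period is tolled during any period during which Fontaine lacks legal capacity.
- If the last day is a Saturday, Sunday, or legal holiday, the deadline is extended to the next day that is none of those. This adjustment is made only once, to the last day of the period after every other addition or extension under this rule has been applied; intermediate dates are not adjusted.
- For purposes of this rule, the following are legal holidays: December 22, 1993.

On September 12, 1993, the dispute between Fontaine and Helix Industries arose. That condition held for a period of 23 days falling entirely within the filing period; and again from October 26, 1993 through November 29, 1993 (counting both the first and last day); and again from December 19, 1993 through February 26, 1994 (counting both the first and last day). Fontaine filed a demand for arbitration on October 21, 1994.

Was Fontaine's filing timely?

274 days after September 12, 1993 is June 13, 1994.
Tolling adds 23 days: June 13, 1994 + 23 days = July 6, 1994.
From October 26, 1993 through November 29, 1993 inclusive is 35 days; tolling adds 35 days: July 6, 1994 + 35 days = August 10, 1994.
From December 19, 1993 through February 26, 1994 inclusive is 70 days; tolling adds 70 days: August 10, 1994 + 70 days = October 19, 1994.
October 19, 1994 is a Wednesday and not a legal holiday, so no extension applies.
The deadline is October 19, 1994; the filing on October 21, 1994 is after that date.

No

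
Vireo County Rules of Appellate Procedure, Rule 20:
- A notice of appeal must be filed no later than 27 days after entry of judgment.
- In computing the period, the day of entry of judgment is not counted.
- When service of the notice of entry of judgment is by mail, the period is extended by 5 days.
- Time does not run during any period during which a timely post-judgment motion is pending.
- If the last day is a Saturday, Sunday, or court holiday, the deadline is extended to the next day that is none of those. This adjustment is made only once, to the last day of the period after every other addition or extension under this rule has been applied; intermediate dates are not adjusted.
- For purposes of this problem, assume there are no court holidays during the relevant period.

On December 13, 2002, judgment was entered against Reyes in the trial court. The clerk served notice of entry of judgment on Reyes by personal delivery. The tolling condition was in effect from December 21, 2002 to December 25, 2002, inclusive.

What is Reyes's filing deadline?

January 14, 2003

27 days after December 13, 2002 is January 9, 2003.
Service was not by mail, so no mail extension applies.
From December 21, 2002 through December 25, 2002 inclusive is 5 days; tolling adds 5 days: January 9, 2003 + 5 days = January 14, 2003.
January 14, 2003 is a Tuesday and not a court holiday, so no extension applies.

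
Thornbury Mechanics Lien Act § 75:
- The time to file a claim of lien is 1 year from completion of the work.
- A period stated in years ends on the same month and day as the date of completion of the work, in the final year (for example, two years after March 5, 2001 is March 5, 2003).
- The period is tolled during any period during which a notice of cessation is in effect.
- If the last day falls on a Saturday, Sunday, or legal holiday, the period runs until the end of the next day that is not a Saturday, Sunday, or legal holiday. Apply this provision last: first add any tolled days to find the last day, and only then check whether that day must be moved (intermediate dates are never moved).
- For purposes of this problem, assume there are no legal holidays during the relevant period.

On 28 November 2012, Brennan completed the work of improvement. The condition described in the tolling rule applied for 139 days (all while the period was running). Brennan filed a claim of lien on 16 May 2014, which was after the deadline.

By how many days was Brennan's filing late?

30 days

1 year after 28 November 2012 is November 28, 2013.
Tolling adds 139 days: November 28, 2013 + 139 days = April 16, 2014.
April 16, 2014 is a Wednesday and not a legal holiday, so no extension applies.
The deadline is April 16, 2014; from April 16, 2014 to May 16, 2014 is 30 days.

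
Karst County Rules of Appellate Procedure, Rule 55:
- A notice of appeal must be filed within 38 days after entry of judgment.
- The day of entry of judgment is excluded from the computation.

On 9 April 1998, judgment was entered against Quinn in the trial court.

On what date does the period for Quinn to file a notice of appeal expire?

May 17, 1998

38 days after 9 April 1998 is May 17, 1998.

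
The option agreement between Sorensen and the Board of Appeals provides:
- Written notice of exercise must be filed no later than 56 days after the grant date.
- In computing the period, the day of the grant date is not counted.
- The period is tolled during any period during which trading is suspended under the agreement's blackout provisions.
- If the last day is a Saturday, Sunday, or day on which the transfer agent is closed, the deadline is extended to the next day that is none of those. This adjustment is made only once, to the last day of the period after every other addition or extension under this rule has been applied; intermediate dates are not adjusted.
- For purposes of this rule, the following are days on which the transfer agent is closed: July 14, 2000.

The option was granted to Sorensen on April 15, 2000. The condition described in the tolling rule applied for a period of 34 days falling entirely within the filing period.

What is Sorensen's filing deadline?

56 days after April 15, 2000 is June 10, 2000.
Tolling adds 34 days: June 10, 2000 + 34 days = July 14, 2000.
July 14, 2000 is a listed holiday; July 15, 2000 is Saturday; July 16, 2000 is Sunday. The next qualifying day is July 17, 2000.

July 17, 2000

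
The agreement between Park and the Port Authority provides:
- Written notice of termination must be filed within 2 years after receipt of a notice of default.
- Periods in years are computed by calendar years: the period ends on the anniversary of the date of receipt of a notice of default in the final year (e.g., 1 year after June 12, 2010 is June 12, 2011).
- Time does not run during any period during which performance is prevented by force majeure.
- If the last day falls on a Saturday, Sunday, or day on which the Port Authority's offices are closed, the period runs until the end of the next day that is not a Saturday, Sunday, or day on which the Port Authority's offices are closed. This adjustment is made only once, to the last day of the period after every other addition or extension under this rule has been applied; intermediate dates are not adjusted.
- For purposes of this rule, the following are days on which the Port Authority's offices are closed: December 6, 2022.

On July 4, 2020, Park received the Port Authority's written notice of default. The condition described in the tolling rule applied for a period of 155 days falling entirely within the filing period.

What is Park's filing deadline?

December 7, 2022

2 years after July 4, 2020 is July 4, 2022.
Tolling adds 155 days: July 4, 2022 + 155 days = December 6, 2022.
December 6, 2022 is a listed holiday. The next qualifying day is December 7, 2022.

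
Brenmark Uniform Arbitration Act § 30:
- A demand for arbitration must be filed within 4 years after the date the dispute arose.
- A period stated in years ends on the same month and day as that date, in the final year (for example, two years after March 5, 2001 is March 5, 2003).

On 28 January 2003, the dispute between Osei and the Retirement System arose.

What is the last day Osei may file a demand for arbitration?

4 years after 28 January 2003 is January 28, 2007.

January 28, 2007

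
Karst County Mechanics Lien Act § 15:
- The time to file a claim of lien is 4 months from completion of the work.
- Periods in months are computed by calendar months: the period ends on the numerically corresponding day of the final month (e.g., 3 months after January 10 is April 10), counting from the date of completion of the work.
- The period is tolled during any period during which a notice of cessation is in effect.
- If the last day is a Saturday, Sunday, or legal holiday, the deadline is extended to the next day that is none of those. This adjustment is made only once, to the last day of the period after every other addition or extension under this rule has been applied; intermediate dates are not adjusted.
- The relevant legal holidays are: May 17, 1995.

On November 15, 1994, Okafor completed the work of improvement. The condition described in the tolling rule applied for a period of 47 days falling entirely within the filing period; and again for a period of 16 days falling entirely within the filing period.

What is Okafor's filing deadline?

May 18, 1995

4 months after November 15, 1994 is March 15, 1995.
Tolling adds 47 days: March 15, 1995 + 47 days = May 1, 1995.
Tolling adds 16 days: May 1, 1995 + 16 days = May 17, 1995.
May 17, 1995 is a listed holiday. The next qualifying day is May 18, 1995.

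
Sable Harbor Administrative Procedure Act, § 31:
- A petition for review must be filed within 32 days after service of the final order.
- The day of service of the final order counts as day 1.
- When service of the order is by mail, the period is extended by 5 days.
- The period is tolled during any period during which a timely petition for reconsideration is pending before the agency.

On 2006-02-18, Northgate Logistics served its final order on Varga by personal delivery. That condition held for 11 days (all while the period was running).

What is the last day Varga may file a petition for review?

Counting 2006-02-18 as day 1, day 32 is March 21, 2006.
Service was not by mail, so no mail extension applies.
Tolling adds 11 days: March 21, 2006 + 11 days = April 1, 2006.

April 1, 2006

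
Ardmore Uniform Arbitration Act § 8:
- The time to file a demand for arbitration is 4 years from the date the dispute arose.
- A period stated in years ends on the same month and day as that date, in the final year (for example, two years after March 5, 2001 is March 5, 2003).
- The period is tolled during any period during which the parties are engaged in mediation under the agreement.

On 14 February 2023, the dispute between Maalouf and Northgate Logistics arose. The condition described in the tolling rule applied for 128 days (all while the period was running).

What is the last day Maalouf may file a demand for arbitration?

4 years after 14 February 2023 is February 14, 2027.
Tolling adds 128 days: February 14, 2027 + 128 days = June 22, 2027.

June 22, 2027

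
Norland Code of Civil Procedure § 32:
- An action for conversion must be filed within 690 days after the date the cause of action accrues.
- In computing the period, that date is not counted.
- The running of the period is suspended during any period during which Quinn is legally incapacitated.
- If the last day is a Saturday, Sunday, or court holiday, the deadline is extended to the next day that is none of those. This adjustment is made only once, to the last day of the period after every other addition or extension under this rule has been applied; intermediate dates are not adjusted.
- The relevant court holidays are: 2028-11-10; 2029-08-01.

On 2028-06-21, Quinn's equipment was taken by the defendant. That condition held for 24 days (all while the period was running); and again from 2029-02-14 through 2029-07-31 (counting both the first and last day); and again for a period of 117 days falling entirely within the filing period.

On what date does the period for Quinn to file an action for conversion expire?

March 17, 2031

690 days after 2028-06-21 is May 12, 2030.
Tolling adds 24 days: May 12, 2030 + 24 days = June 5, 2030.
From February 14, 2029 through July 31, 2029 inclusive is 168 days; tolling adds 168 days: June 5, 2030 + 168 days = November 20, 2030.
Tolling adds 117 days: November 20, 2030 + 117 days = March 17, 2031.
March 17, 2031 is a Monday and not a court holiday, so no extension applies.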